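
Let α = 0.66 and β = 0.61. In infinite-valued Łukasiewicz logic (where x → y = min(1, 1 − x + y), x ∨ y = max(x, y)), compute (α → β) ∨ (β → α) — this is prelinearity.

1.00

α → β = min(1, 1 − 0.66 + 0.61) = min(1, 0.95) = 0.95
β → α = min(1, 1 − 0.61 + 0.66) = min(1, 1.05) = 1.00
(α → β) ∨ (β → α) = max(0.95, 1.00) = 1.00
(As expected: a Ł∞-tautology — holds in every MV-chain.)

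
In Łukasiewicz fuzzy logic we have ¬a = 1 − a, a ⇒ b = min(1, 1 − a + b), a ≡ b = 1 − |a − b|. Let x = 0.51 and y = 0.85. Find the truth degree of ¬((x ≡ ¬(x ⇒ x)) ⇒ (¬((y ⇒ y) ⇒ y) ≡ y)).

0.19

x ⇒ x = min(1, 1 − 0.51 + 0.51) = min(1, 1.00) = 1.00
¬(x ⇒ x) = 1 − 1.00 = 0.00
x ≡ ¬(x ⇒ x) = 1 − |0.51 − 0.00| = 1 − 0.51 = 0.49
y ⇒ y = min(1, 1 − 0.85 + 0.85) = min(1, 1.00) = 1.00
(y ⇒ y) ⇒ y = min(1, 1 − 1.00 + 0.85) = min(1, 0.85) = 0.85
¬((y ⇒ y) ⇒ y) = 1 − 0.85 = 0.15
¬((y ⇒ y) ⇒ y) ≡ y = 1 − |0.15 − 0.85| = 1 − 0.70 = 0.30
(x ≡ ¬(x ⇒ x)) ⇒ (¬((y ⇒ y) ⇒ y) ≡ y) = min(1, 1 − 0.49 + 0.30) = min(1, 0.81) = 0.81
¬((x ≡ ¬(x ⇒ x)) ⇒ (¬((y ⇒ y) ⇒ y) ≡ y)) = 1 − 0.81 = 0.19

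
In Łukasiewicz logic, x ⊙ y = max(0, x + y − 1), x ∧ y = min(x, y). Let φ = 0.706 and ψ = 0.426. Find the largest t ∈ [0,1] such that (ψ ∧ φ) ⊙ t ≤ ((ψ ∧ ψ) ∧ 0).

ψ ∧ φ = min(0.426, 0.706) = 0.426
So the left factor is ψ ∧ φ = 0.426.
ψ ∧ ψ = min(0.426, 0.426) = 0.426
(ψ ∧ ψ) ∧ 0 = min(0.426, 0.000) = 0.000
So the right-hand bound is (ψ ∧ ψ) ∧ 0 = 0.000.
The residuum of the Łukasiewicz t-norm gives the supremum: min(1, 1 − 0.426 + 0.000).
1 − 0.426 + 0.000 = 0.574, so t = min(1, 0.574) = 0.574.
Check: 0.426 ⊙ 0.574 = max(0, 0.000) = 0.000 ≤ 0.000.

0.574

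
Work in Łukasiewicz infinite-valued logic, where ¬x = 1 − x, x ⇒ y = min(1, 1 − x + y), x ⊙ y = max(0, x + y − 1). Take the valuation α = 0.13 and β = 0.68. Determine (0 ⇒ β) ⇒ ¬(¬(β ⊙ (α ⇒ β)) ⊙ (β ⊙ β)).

0 ⇒ β = min(1, 1 − 0.00 + 0.68) = min(1, 1.68) = 1.00
α ⇒ β = min(1, 1 − 0.13 + 0.68) = min(1, 1.55) = 1.00
β ⊙ (α ⇒ β) = max(0, 0.68 + 1.00 − 1) = max(0, 0.68) = 0.68
¬(β ⊙ (α ⇒ β)) = 1 − 0.68 = 0.32
β ⊙ β = max(0, 0.68 + 0.68 − 1) = max(0, 0.36) = 0.36
¬(β ⊙ (α ⇒ β)) ⊙ (β ⊙ β) = max(0, 0.32 + 0.36 − 1) = max(0, -0.32) = 0.00
¬(¬(β ⊙ (α ⇒ β)) ⊙ (β ⊙ β)) = 1 − 0.00 = 1.00
(0 ⇒ β) ⇒ ¬(¬(β ⊙ (α ⇒ β)) ⊙ (β ⊙ β)) = min(1, 1 − 1.00 + 1.00) = min(1, 1.00) = 1.00

1.00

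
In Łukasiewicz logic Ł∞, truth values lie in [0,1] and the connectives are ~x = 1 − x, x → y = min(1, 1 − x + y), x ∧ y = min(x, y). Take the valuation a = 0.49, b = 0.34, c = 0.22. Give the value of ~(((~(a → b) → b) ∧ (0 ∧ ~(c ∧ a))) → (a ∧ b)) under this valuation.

a → b = min(1, 1 − 0.49 + 0.34) = min(1, 0.85) = 0.85
~(a → b) = 1 − 0.85 = 0.15
~(a → b) → b = min(1, 1 − 0.15 + 0.34) = min(1, 1.19) = 1.00
c ∧ a = min(0.22, 0.49) = 0.22
~(c ∧ a) = 1 − 0.22 = 0.78
0 ∧ ~(c ∧ a) = min(0.00, 0.78) = 0.00
(~(a → b) → b) ∧ (0 ∧ ~(c ∧ a)) = min(1.00, 0.00) = 0.00
a ∧ b = min(0.49, 0.34) = 0.34
((~(a → b) → b) ∧ (0 ∧ ~(c ∧ a))) → (a ∧ b) = min(1, 1 − 0.00 + 0.34) = min(1, 1.34) = 1.00
~(((~(a → b) → b) ∧ (0 ∧ ~(c ∧ a))) → (a ∧ b)) = 1 − 1.00 = 0.00

0.00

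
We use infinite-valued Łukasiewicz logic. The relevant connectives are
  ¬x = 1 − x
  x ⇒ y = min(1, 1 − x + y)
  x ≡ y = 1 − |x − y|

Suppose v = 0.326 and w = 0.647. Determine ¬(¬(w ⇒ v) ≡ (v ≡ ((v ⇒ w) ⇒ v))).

0.679

w ⇒ v = min(1, 1 − 0.647 + 0.326) = min(1, 0.679) = 0.679
¬(w ⇒ v) = 1 − 0.679 = 0.321
v ⇒ w = min(1, 1 − 0.326 + 0.647) = min(1, 1.321) = 1.000
(v ⇒ w) ⇒ v = min(1, 1 − 1.000 + 0.326) = min(1, 0.326) = 0.326
v ≡ ((v ⇒ w) ⇒ v) = 1 − |0.326 − 0.326| = 1 − 0.000 = 1.000
¬(w ⇒ v) ≡ (v ≡ ((v ⇒ w) ⇒ v)) = 1 − |0.321 − 1.000| = 1 − 0.679 = 0.321
¬(¬(w ⇒ v) ≡ (v ≡ ((v ⇒ w) ⇒ v))) = 1 − 0.321 = 0.679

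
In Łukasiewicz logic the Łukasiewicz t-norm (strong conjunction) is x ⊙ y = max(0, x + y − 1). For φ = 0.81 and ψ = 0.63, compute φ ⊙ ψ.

0.44

φ ⊙ ψ = max(0, 0.81 + 0.63 − 1) = max(0, 0.44) = 0.44
For comparison, the Gödel (minimum) t-norm min(x, y) would give 0.63.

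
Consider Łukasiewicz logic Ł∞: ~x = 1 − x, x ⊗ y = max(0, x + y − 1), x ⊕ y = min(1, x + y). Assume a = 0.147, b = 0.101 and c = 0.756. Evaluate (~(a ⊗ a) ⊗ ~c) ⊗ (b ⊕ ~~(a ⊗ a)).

a ⊗ a = max(0, 0.147 + 0.147 − 1) = max(0, -0.706) = 0.000
~(a ⊗ a) = 1 − 0.000 = 1.000
~c = 1 − 0.756 = 0.244
~(a ⊗ a) ⊗ ~c = max(0, 1.000 + 0.244 − 1) = max(0, 0.244) = 0.244
~~(a ⊗ a) = 1 − 1.000 = 0.000
b ⊕ ~~(a ⊗ a) = min(1, 0.101 + 0.000) = min(1, 0.101) = 0.101
(~(a ⊗ a) ⊗ ~c) ⊗ (b ⊕ ~~(a ⊗ a)) = max(0, 0.244 + 0.101 − 1) = max(0, -0.655) = 0.000

0.000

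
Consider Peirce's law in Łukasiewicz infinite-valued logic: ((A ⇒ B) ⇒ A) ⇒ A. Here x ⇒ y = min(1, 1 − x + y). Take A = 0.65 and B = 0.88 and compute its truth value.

1.00

A ⇒ B = min(1, 1 − 0.65 + 0.88) = min(1, 1.23) = 1.00
(A ⇒ B) ⇒ A = min(1, 1 − 1.00 + 0.65) = min(1, 0.65) = 0.65
((A ⇒ B) ⇒ A) ⇒ A = min(1, 1 − 0.65 + 0.65) = min(1, 1.00) = 1.00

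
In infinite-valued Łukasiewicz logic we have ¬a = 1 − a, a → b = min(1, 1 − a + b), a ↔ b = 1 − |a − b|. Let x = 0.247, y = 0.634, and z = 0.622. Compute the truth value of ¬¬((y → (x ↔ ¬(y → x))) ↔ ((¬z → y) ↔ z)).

y → x = min(1, 1 − 0.634 + 0.247) = min(1, 0.613) = 0.613
¬(y → x) = 1 − 0.613 = 0.387
x ↔ ¬(y → x) = 1 − |0.247 − 0.387| = 1 − 0.140 = 0.860
y → (x ↔ ¬(y → x)) = min(1, 1 − 0.634 + 0.860) = min(1, 1.226) = 1.000
¬z = 1 − 0.622 = 0.378
¬z → y = min(1, 1 − 0.378 + 0.634) = min(1, 1.256) = 1.000
(¬z → y) ↔ z = 1 − |1.000 − 0.622| = 1 − 0.378 = 0.622
(y → (x ↔ ¬(y → x))) ↔ ((¬z → y) ↔ z) = 1 − |1.000 − 0.622| = 1 − 0.378 = 0.622
¬((y → (x ↔ ¬(y → x))) ↔ ((¬z → y) ↔ z)) = 1 − 0.622 = 0.378
¬¬((y → (x ↔ ¬(y → x))) ↔ ((¬z → y) ↔ z)) = 1 − 0.378 = 0.622

0.622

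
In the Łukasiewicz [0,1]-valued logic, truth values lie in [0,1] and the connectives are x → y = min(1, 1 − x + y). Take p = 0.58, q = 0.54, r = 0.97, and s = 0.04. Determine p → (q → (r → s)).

0.95

r → s = min(1, 1 − 0.97 + 0.04) = min(1, 0.07) = 0.07
q → (r → s) = min(1, 1 − 0.54 + 0.07) = min(1, 0.53) = 0.53
p → (q → (r → s)) = min(1, 1 − 0.58 + 0.53) = min(1, 0.95) = 0.95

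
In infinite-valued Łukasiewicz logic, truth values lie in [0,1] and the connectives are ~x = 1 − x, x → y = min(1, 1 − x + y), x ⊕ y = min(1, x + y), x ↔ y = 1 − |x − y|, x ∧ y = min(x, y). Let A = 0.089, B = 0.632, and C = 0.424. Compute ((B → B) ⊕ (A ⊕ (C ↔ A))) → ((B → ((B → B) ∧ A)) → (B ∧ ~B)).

B → B = min(1, 1 − 0.632 + 0.632) = min(1, 1.000) = 1.000
C ↔ A = 1 − |0.424 − 0.089| = 1 − 0.335 = 0.665
A ⊕ (C ↔ A) = min(1, 0.089 + 0.665) = min(1, 0.754) = 0.754
(B → B) ⊕ (A ⊕ (C ↔ A)) = min(1, 1.000 + 0.754) = min(1, 1.754) = 1.000
(B → B) ∧ A = min(1.000, 0.089) = 0.089
B → ((B → B) ∧ A) = min(1, 1 − 0.632 + 0.089) = min(1, 0.457) = 0.457
~B = 1 − 0.632 = 0.368
B ∧ ~B = min(0.632, 0.368) = 0.368
(B → ((B → B) ∧ A)) → (B ∧ ~B) = min(1, 1 − 0.457 + 0.368) = min(1, 0.911) = 0.911
((B → B) ⊕ (A ⊕ (C ↔ A))) → ((B → ((B → B) ∧ A)) → (B ∧ ~B)) = min(1, 1 − 1.000 + 0.911) = min(1, 0.911) = 0.911

0.911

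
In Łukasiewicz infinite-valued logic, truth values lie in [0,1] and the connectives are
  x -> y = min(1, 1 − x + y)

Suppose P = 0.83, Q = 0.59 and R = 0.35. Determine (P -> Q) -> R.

0.59

P -> Q = min(1, 1 − 0.83 + 0.59) = min(1, 0.76) = 0.76
(P -> Q) -> R = min(1, 1 − 0.76 + 0.35) = min(1, 0.59) = 0.59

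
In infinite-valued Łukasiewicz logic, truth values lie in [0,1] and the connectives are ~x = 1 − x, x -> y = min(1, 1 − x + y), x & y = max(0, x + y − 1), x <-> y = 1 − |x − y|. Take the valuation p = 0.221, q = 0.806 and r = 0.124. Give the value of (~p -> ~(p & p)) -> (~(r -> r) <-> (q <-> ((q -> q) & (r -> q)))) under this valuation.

~p = 1 − 0.221 = 0.779
p & p = max(0, 0.221 + 0.221 − 1) = max(0, -0.558) = 0.000
~(p & p) = 1 − 0.000 = 1.000
~p -> ~(p & p) = min(1, 1 − 0.779 + 1.000) = min(1, 1.221) = 1.000
r -> r = min(1, 1 − 0.124 + 0.124) = min(1, 1.000) = 1.000
~(r -> r) = 1 − 1.000 = 0.000
q -> q = min(1, 1 − 0.806 + 0.806) = min(1, 1.000) = 1.000
r -> q = min(1, 1 − 0.124 + 0.806) = min(1, 1.682) = 1.000
(q -> q) & (r -> q) = max(0, 1.000 + 1.000 − 1) = max(0, 1.000) = 1.000
q <-> ((q -> q) & (r -> q)) = 1 − |0.806 − 1.000| = 1 − 0.194 = 0.806
~(r -> r) <-> (q <-> ((q -> q) & (r -> q))) = 1 − |0.000 − 0.806| = 1 − 0.806 = 0.194
(~p -> ~(p & p)) -> (~(r -> r) <-> (q <-> ((q -> q) & (r -> q)))) = min(1, 1 − 1.000 + 0.194) = min(1, 0.194) = 0.194

0.194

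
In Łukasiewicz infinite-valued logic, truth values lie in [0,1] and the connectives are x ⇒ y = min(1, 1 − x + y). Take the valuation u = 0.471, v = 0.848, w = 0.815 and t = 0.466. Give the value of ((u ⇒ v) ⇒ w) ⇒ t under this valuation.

u ⇒ v = min(1, 1 − 0.471 + 0.848) = min(1, 1.377) = 1.000
(u ⇒ v) ⇒ w = min(1, 1 − 1.000 + 0.815) = min(1, 0.815) = 0.815
((u ⇒ v) ⇒ w) ⇒ t = min(1, 1 − 0.815 + 0.466) = min(1, 0.651) = 0.651

0.651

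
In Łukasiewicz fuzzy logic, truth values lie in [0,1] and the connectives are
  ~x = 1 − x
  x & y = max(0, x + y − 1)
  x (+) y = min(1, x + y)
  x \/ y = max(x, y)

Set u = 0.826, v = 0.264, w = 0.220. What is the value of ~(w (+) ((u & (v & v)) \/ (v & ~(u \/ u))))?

v & v = max(0, 0.264 + 0.264 − 1) = max(0, -0.472) = 0.000
u & (v & v) = max(0, 0.826 + 0.000 − 1) = max(0, -0.174) = 0.000
u \/ u = max(0.826, 0.826) = 0.826
~(u \/ u) = 1 − 0.826 = 0.174
v & ~(u \/ u) = max(0, 0.264 + 0.174 − 1) = max(0, -0.562) = 0.000
(u & (v & v)) \/ (v & ~(u \/ u)) = max(0.000, 0.000) = 0.000
w (+) ((u & (v & v)) \/ (v & ~(u \/ u))) = min(1, 0.220 + 0.000) = min(1, 0.220) = 0.220
~(w (+) ((u & (v & v)) \/ (v & ~(u \/ u)))) = 1 − 0.220 = 0.780

0.780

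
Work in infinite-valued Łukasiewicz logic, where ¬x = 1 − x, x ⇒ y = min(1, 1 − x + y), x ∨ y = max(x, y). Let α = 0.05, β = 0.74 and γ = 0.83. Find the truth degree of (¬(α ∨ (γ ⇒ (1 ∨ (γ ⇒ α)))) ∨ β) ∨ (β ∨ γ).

γ ⇒ α = min(1, 1 − 0.83 + 0.05) = min(1, 0.22) = 0.22
1 ∨ (γ ⇒ α) = max(1.00, 0.22) = 1.00
γ ⇒ (1 ∨ (γ ⇒ α)) = min(1, 1 − 0.83 + 1.00) = min(1, 1.17) = 1.00
α ∨ (γ ⇒ (1 ∨ (γ ⇒ α))) = max(0.05, 1.00) = 1.00
¬(α ∨ (γ ⇒ (1 ∨ (γ ⇒ α)))) = 1 − 1.00 = 0.00
¬(α ∨ (γ ⇒ (1 ∨ (γ ⇒ α)))) ∨ β = max(0.00, 0.74) = 0.74
β ∨ γ = max(0.74, 0.83) = 0.83
(¬(α ∨ (γ ⇒ (1 ∨ (γ ⇒ α)))) ∨ β) ∨ (β ∨ γ) = max(0.74, 0.83) = 0.83

0.83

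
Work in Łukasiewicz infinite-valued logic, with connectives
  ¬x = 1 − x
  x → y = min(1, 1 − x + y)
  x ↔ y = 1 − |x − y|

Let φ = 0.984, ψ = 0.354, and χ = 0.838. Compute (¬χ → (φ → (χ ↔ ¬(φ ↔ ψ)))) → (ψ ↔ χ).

0.516

¬χ = 1 − 0.838 = 0.162
φ ↔ ψ = 1 − |0.984 − 0.354| = 1 − 0.630 = 0.370
¬(φ ↔ ψ) = 1 − 0.370 = 0.630
χ ↔ ¬(φ ↔ ψ) = 1 − |0.838 − 0.630| = 1 − 0.208 = 0.792
φ → (χ ↔ ¬(φ ↔ ψ)) = min(1, 1 − 0.984 + 0.792) = min(1, 0.808) = 0.808
¬χ → (φ → (χ ↔ ¬(φ ↔ ψ))) = min(1, 1 − 0.162 + 0.808) = min(1, 1.646) = 1.000
ψ ↔ χ = 1 − |0.354 − 0.838| = 1 − 0.484 = 0.516
(¬χ → (φ → (χ ↔ ¬(φ ↔ ψ)))) → (ψ ↔ χ) = min(1, 1 − 1.000 + 0.516) = min(1, 0.516) = 0.516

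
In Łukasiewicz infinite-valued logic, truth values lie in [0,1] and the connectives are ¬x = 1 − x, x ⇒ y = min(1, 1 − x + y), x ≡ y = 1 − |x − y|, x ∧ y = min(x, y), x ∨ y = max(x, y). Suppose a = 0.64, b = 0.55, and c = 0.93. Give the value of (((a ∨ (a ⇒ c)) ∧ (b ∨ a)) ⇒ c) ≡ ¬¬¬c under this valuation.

0.07

a ⇒ c = min(1, 1 − 0.64 + 0.93) = min(1, 1.29) = 1.00
a ∨ (a ⇒ c) = max(0.64, 1.00) = 1.00
b ∨ a = max(0.55, 0.64) = 0.64
(a ∨ (a ⇒ c)) ∧ (b ∨ a) = min(1.00, 0.64) = 0.64
((a ∨ (a ⇒ c)) ∧ (b ∨ a)) ⇒ c = min(1, 1 − 0.64 + 0.93) = min(1, 1.29) = 1.00
¬c = 1 − 0.93 = 0.07
¬¬c = 1 − 0.07 = 0.93
¬¬¬c = 1 − 0.93 = 0.07
(((a ∨ (a ⇒ c)) ∧ (b ∨ a)) ⇒ c) ≡ ¬¬¬c = 1 − |1.00 − 0.07| = 1 − 0.93 = 0.07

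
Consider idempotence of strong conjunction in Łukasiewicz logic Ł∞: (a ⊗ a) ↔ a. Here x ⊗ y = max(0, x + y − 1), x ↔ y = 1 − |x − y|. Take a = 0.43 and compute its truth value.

a ⊗ a = max(0, 0.43 + 0.43 − 1) = max(0, -0.14) = 0.00
(a ⊗ a) ↔ a = 1 − |0.00 − 0.43| = 1 − 0.43 = 0.57
(The value 0.57 < 1 shows this instance is not satisfied; fails in Ł∞ since a ⊗ a = max(0, 2a−1) ≠ a in general.)

0.57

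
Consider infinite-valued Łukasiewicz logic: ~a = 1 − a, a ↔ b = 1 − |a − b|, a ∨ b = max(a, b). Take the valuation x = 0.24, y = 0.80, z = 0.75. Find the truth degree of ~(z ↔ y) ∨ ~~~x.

0.76

z ↔ y = 1 − |0.75 − 0.80| = 1 − 0.05 = 0.95
~(z ↔ y) = 1 − 0.95 = 0.05
~x = 1 − 0.24 = 0.76
~~x = 1 − 0.76 = 0.24
~~~x = 1 − 0.24 = 0.76
~(z ↔ y) ∨ ~~~x = max(0.05, 0.76) = 0.76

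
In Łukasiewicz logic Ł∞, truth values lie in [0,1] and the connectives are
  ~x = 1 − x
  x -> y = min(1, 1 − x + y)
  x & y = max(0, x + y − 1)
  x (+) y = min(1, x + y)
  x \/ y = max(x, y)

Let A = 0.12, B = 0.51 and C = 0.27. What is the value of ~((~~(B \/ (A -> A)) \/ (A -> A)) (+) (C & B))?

A -> A = min(1, 1 − 0.12 + 0.12) = min(1, 1.00) = 1.00
B \/ (A -> A) = max(0.51, 1.00) = 1.00
~(B \/ (A -> A)) = 1 − 1.00 = 0.00
~~(B \/ (A -> A)) = 1 − 0.00 = 1.00
~~(B \/ (A -> A)) \/ (A -> A) = max(1.00, 1.00) = 1.00
C & B = max(0, 0.27 + 0.51 − 1) = max(0, -0.22) = 0.00
(~~(B \/ (A -> A)) \/ (A -> A)) (+) (C & B) = min(1, 1.00 + 0.00) = min(1, 1.00) = 1.00
~((~~(B \/ (A -> A)) \/ (A -> A)) (+) (C & B)) = 1 − 1.00 = 0.00

0.00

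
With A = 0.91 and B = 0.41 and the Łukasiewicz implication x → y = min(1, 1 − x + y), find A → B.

0.50

A → B = min(1, 1 − 0.91 + 0.41) = min(1, 0.50) = 0.50
For comparison, the Gödel implication (1 if x ≤ y else y) would give 0.41.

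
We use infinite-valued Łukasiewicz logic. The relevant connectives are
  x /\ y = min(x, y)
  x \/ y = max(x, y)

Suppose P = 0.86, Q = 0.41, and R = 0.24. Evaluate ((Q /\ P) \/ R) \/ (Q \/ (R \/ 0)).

0.41

Q /\ P = min(0.41, 0.86) = 0.41
(Q /\ P) \/ R = max(0.41, 0.24) = 0.41
R \/ 0 = max(0.24, 0.00) = 0.24
Q \/ (R \/ 0) = max(0.41, 0.24) = 0.41
((Q /\ P) \/ R) \/ (Q \/ (R \/ 0)) = max(0.41, 0.41) = 0.41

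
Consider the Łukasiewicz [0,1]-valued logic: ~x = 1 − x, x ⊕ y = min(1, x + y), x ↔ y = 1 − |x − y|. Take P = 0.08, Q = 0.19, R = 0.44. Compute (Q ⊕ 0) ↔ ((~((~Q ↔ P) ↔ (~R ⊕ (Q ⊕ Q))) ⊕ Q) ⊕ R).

Q ⊕ 0 = min(1, 0.19 + 0.00) = min(1, 0.19) = 0.19
~Q = 1 − 0.19 = 0.81
~Q ↔ P = 1 − |0.81 − 0.08| = 1 − 0.73 = 0.27
~R = 1 − 0.44 = 0.56
Q ⊕ Q = min(1, 0.19 + 0.19) = min(1, 0.38) = 0.38
~R ⊕ (Q ⊕ Q) = min(1, 0.56 + 0.38) = min(1, 0.94) = 0.94
(~Q ↔ P) ↔ (~R ⊕ (Q ⊕ Q)) = 1 − |0.27 − 0.94| = 1 − 0.67 = 0.33
~((~Q ↔ P) ↔ (~R ⊕ (Q ⊕ Q))) = 1 − 0.33 = 0.67
~((~Q ↔ P) ↔ (~R ⊕ (Q ⊕ Q))) ⊕ Q = min(1, 0.67 + 0.19) = min(1, 0.86) = 0.86
(~((~Q ↔ P) ↔ (~R ⊕ (Q ⊕ Q))) ⊕ Q) ⊕ R = min(1, 0.86 + 0.44) = min(1, 1.30) = 1.00
(Q ⊕ 0) ↔ ((~((~Q ↔ P) ↔ (~R ⊕ (Q ⊕ Q))) ⊕ Q) ⊕ R) = 1 − |0.19 − 1.00| = 1 − 0.81 = 0.19

0.19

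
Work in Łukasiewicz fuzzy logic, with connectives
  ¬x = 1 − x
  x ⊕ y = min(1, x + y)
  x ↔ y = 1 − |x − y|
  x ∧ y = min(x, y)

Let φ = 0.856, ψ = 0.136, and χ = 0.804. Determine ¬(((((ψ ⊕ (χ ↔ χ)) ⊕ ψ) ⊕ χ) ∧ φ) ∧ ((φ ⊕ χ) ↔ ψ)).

0.864

χ ↔ χ = 1 − |0.804 − 0.804| = 1 − 0.000 = 1.000
ψ ⊕ (χ ↔ χ) = min(1, 0.136 + 1.000) = min(1, 1.136) = 1.000
(ψ ⊕ (χ ↔ χ)) ⊕ ψ = min(1, 1.000 + 0.136) = min(1, 1.136) = 1.000
((ψ ⊕ (χ ↔ χ)) ⊕ ψ) ⊕ χ = min(1, 1.000 + 0.804) = min(1, 1.804) = 1.000
(((ψ ⊕ (χ ↔ χ)) ⊕ ψ) ⊕ χ) ∧ φ = min(1.000, 0.856) = 0.856
φ ⊕ χ = min(1, 0.856 + 0.804) = min(1, 1.660) = 1.000
(φ ⊕ χ) ↔ ψ = 1 − |1.000 − 0.136| = 1 − 0.864 = 0.136
((((ψ ⊕ (χ ↔ χ)) ⊕ ψ) ⊕ χ) ∧ φ) ∧ ((φ ⊕ χ) ↔ ψ) = min(0.856, 0.136) = 0.136
¬(((((ψ ⊕ (χ ↔ χ)) ⊕ ψ) ⊕ χ) ∧ φ) ∧ ((φ ⊕ χ) ↔ ψ)) = 1 − 0.136 = 0.864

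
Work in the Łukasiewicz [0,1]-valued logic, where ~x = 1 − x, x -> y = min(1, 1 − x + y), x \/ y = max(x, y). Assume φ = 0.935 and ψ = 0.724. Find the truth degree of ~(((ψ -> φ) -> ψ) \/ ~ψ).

0.276

ψ -> φ = min(1, 1 − 0.724 + 0.935) = min(1, 1.211) = 1.000
(ψ -> φ) -> ψ = min(1, 1 − 1.000 + 0.724) = min(1, 0.724) = 0.724
~ψ = 1 − 0.724 = 0.276
((ψ -> φ) -> ψ) \/ ~ψ = max(0.724, 0.276) = 0.724
~(((ψ -> φ) -> ψ) \/ ~ψ) = 1 − 0.724 = 0.276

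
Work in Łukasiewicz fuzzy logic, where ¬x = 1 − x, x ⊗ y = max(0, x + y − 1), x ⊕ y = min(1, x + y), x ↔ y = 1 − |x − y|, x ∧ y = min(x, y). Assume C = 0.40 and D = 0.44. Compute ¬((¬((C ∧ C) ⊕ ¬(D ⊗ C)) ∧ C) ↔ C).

C ∧ C = min(0.40, 0.40) = 0.40
D ⊗ C = max(0, 0.44 + 0.40 − 1) = max(0, -0.16) = 0.00
¬(D ⊗ C) = 1 − 0.00 = 1.00
(C ∧ C) ⊕ ¬(D ⊗ C) = min(1, 0.40 + 1.00) = min(1, 1.40) = 1.00
¬((C ∧ C) ⊕ ¬(D ⊗ C)) = 1 − 1.00 = 0.00
¬((C ∧ C) ⊕ ¬(D ⊗ C)) ∧ C = min(0.00, 0.40) = 0.00
(¬((C ∧ C) ⊕ ¬(D ⊗ C)) ∧ C) ↔ C = 1 − |0.00 − 0.40| = 1 − 0.40 = 0.60
¬((¬((C ∧ C) ⊕ ¬(D ⊗ C)) ∧ C) ↔ C) = 1 − 0.60 = 0.40

0.40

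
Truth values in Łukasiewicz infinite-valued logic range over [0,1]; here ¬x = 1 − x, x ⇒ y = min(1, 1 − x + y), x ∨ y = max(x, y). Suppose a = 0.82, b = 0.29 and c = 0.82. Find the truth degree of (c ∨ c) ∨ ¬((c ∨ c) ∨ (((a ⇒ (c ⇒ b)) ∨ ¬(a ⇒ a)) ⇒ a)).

c ∨ c = max(0.82, 0.82) = 0.82
c ⇒ b = min(1, 1 − 0.82 + 0.29) = min(1, 0.47) = 0.47
a ⇒ (c ⇒ b) = min(1, 1 − 0.82 + 0.47) = min(1, 0.65) = 0.65
a ⇒ a = min(1, 1 − 0.82 + 0.82) = min(1, 1.00) = 1.00
¬(a ⇒ a) = 1 − 1.00 = 0.00
(a ⇒ (c ⇒ b)) ∨ ¬(a ⇒ a) = max(0.65, 0.00) = 0.65
((a ⇒ (c ⇒ b)) ∨ ¬(a ⇒ a)) ⇒ a = min(1, 1 − 0.65 + 0.82) = min(1, 1.17) = 1.00
(c ∨ c) ∨ (((a ⇒ (c ⇒ b)) ∨ ¬(a ⇒ a)) ⇒ a) = max(0.82, 1.00) = 1.00
¬((c ∨ c) ∨ (((a ⇒ (c ⇒ b)) ∨ ¬(a ⇒ a)) ⇒ a)) = 1 − 1.00 = 0.00
(c ∨ c) ∨ ¬((c ∨ c) ∨ (((a ⇒ (c ⇒ b)) ∨ ¬(a ⇒ a)) ⇒ a)) = max(0.82, 0.00) = 0.82

0.82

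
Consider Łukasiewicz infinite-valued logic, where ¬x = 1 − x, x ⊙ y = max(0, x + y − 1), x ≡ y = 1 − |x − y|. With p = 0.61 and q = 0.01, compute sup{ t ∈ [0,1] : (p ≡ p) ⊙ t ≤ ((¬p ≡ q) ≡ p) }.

p ≡ p = 1 − |0.61 − 0.61| = 1 − 0.00 = 1.00
So the left factor is p ≡ p = 1.00.
¬p = 1 − 0.61 = 0.39
¬p ≡ q = 1 − |0.39 − 0.01| = 1 − 0.38 = 0.62
(¬p ≡ q) ≡ p = 1 − |0.62 − 0.61| = 1 − 0.01 = 0.99
So the right-hand bound is (¬p ≡ q) ≡ p = 0.99.
The residuum of the Łukasiewicz t-norm gives the supremum: min(1, 1 − 1.00 + 0.99).
1 − 1.00 + 0.99 = 0.99, so t = min(1, 0.99) = 0.99.
Check: 1.00 ⊙ 0.99 = max(0, 0.99) = 0.99 ≤ 0.99.

0.99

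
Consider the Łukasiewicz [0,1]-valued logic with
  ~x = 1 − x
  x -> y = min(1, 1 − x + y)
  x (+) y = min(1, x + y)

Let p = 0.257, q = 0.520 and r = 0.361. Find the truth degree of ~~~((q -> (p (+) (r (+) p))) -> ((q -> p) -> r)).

r (+) p = min(1, 0.361 + 0.257) = min(1, 0.618) = 0.618
p (+) (r (+) p) = min(1, 0.257 + 0.618) = min(1, 0.875) = 0.875
q -> (p (+) (r (+) p)) = min(1, 1 − 0.520 + 0.875) = min(1, 1.355) = 1.000
q -> p = min(1, 1 − 0.520 + 0.257) = min(1, 0.737) = 0.737
(q -> p) -> r = min(1, 1 − 0.737 + 0.361) = min(1, 0.624) = 0.624
(q -> (p (+) (r (+) p))) -> ((q -> p) -> r) = min(1, 1 − 1.000 + 0.624) = min(1, 0.624) = 0.624
~((q -> (p (+) (r (+) p))) -> ((q -> p) -> r)) = 1 − 0.624 = 0.376
~~((q -> (p (+) (r (+) p))) -> ((q -> p) -> r)) = 1 − 0.376 = 0.624
~~~((q -> (p (+) (r (+) p))) -> ((q -> p) -> r)) = 1 − 0.624 = 0.376

0.376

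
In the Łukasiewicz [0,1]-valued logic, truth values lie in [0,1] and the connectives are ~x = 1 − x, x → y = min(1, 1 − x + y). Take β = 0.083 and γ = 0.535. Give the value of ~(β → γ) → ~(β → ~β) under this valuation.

1.000

β → γ = min(1, 1 − 0.083 + 0.535) = min(1, 1.452) = 1.000
~(β → γ) = 1 − 1.000 = 0.000
~β = 1 − 0.083 = 0.917
β → ~β = min(1, 1 − 0.083 + 0.917) = min(1, 1.834) = 1.000
~(β → ~β) = 1 − 1.000 = 0.000
~(β → γ) → ~(β → ~β) = min(1, 1 − 0.000 + 0.000) = min(1, 1.000) = 1.000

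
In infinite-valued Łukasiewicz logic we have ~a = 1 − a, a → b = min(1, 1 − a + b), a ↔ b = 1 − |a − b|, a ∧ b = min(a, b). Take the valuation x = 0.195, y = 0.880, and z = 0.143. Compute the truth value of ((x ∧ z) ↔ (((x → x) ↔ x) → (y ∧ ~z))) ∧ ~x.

0.143

x ∧ z = min(0.195, 0.143) = 0.143
x → x = min(1, 1 − 0.195 + 0.195) = min(1, 1.000) = 1.000
(x → x) ↔ x = 1 − |1.000 − 0.195| = 1 − 0.805 = 0.195
~z = 1 − 0.143 = 0.857
y ∧ ~z = min(0.880, 0.857) = 0.857
((x → x) ↔ x) → (y ∧ ~z) = min(1, 1 − 0.195 + 0.857) = min(1, 1.662) = 1.000
(x ∧ z) ↔ (((x → x) ↔ x) → (y ∧ ~z)) = 1 − |0.143 − 1.000| = 1 − 0.857 = 0.143
~x = 1 − 0.195 = 0.805
((x ∧ z) ↔ (((x → x) ↔ x) → (y ∧ ~z))) ∧ ~x = min(0.143, 0.805) = 0.143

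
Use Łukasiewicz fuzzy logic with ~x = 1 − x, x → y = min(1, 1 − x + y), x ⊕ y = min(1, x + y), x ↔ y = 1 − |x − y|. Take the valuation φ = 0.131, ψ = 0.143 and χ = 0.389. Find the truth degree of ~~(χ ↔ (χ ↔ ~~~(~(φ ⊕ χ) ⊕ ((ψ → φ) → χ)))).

φ ⊕ χ = min(1, 0.131 + 0.389) = min(1, 0.520) = 0.520
~(φ ⊕ χ) = 1 − 0.520 = 0.480
ψ → φ = min(1, 1 − 0.143 + 0.131) = min(1, 0.988) = 0.988
(ψ → φ) → χ = min(1, 1 − 0.988 + 0.389) = min(1, 0.401) = 0.401
~(φ ⊕ χ) ⊕ ((ψ → φ) → χ) = min(1, 0.480 + 0.401) = min(1, 0.881) = 0.881
~(~(φ ⊕ χ) ⊕ ((ψ → φ) → χ)) = 1 − 0.881 = 0.119
~~(~(φ ⊕ χ) ⊕ ((ψ → φ) → χ)) = 1 − 0.119 = 0.881
~~~(~(φ ⊕ χ) ⊕ ((ψ → φ) → χ)) = 1 − 0.881 = 0.119
χ ↔ ~~~(~(φ ⊕ χ) ⊕ ((ψ → φ) → χ)) = 1 − |0.389 − 0.119| = 1 − 0.270 = 0.730
χ ↔ (χ ↔ ~~~(~(φ ⊕ χ) ⊕ ((ψ → φ) → χ))) = 1 − |0.389 − 0.730| = 1 − 0.341 = 0.659
~(χ ↔ (χ ↔ ~~~(~(φ ⊕ χ) ⊕ ((ψ → φ) → χ)))) = 1 − 0.659 = 0.341
~~(χ ↔ (χ ↔ ~~~(~(φ ⊕ χ) ⊕ ((ψ → φ) → χ)))) = 1 − 0.341 = 0.659

0.659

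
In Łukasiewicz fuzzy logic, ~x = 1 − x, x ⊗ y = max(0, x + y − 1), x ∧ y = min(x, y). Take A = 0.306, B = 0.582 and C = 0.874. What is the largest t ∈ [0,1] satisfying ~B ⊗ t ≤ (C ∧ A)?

0.888

~B = 1 − 0.582 = 0.418
So the left factor is ~B = 0.418.
C ∧ A = min(0.874, 0.306) = 0.306
So the right-hand bound is C ∧ A = 0.306.
The residuum of the Łukasiewicz t-norm gives the supremum: min(1, 1 − 0.418 + 0.306).
1 − 0.418 + 0.306 = 0.888, so t = min(1, 0.888) = 0.888.
Check: 0.418 ⊗ 0.888 = max(0, 0.306) = 0.306 ≤ 0.306.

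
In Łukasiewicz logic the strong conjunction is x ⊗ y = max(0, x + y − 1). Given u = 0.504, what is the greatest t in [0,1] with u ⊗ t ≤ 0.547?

The residuum of the Łukasiewicz t-norm gives the supremum: min(1, 1 − 0.504 + 0.547).
1 − 0.504 + 0.547 = 1.043, so t = min(1, 1.043) = 1.000.
Check: 0.504 ⊗ 1.000 = max(0, 0.504) = 0.504 ≤ 0.547.

1.000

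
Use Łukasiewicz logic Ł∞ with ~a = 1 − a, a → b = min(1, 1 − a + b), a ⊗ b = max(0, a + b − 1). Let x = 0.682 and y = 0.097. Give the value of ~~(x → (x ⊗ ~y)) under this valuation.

0.903

~y = 1 − 0.097 = 0.903
x ⊗ ~y = max(0, 0.682 + 0.903 − 1) = max(0, 0.585) = 0.585
x → (x ⊗ ~y) = min(1, 1 − 0.682 + 0.585) = min(1, 0.903) = 0.903
~(x → (x ⊗ ~y)) = 1 − 0.903 = 0.097
~~(x → (x ⊗ ~y)) = 1 − 0.097 = 0.903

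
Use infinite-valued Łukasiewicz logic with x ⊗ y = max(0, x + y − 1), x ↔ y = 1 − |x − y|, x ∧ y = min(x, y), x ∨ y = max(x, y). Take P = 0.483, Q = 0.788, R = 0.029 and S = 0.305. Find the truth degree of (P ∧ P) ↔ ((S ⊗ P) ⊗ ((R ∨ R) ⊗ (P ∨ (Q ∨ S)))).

P ∧ P = min(0.483, 0.483) = 0.483
S ⊗ P = max(0, 0.305 + 0.483 − 1) = max(0, -0.212) = 0.000
R ∨ R = max(0.029, 0.029) = 0.029
Q ∨ S = max(0.788, 0.305) = 0.788
P ∨ (Q ∨ S) = max(0.483, 0.788) = 0.788
(R ∨ R) ⊗ (P ∨ (Q ∨ S)) = max(0, 0.029 + 0.788 − 1) = max(0, -0.183) = 0.000
(S ⊗ P) ⊗ ((R ∨ R) ⊗ (P ∨ (Q ∨ S))) = max(0, 0.000 + 0.000 − 1) = max(0, -1.000) = 0.000
(P ∧ P) ↔ ((S ⊗ P) ⊗ ((R ∨ R) ⊗ (P ∨ (Q ∨ S)))) = 1 − |0.483 − 0.000| = 1 − 0.483 = 0.517

0.517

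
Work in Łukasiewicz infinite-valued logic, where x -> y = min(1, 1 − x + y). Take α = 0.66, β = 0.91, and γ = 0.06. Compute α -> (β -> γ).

β -> γ = min(1, 1 − 0.91 + 0.06) = min(1, 0.15) = 0.15
α -> (β -> γ) = min(1, 1 − 0.66 + 0.15) = min(1, 0.49) = 0.49

0.49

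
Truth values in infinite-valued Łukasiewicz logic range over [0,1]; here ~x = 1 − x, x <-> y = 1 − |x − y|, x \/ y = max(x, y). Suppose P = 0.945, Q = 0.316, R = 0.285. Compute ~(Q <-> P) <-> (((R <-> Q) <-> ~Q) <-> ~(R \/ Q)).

Q <-> P = 1 − |0.316 − 0.945| = 1 − 0.629 = 0.371
~(Q <-> P) = 1 − 0.371 = 0.629
R <-> Q = 1 − |0.285 − 0.316| = 1 − 0.031 = 0.969
~Q = 1 − 0.316 = 0.684
(R <-> Q) <-> ~Q = 1 − |0.969 − 0.684| = 1 − 0.285 = 0.715
R \/ Q = max(0.285, 0.316) = 0.316
~(R \/ Q) = 1 − 0.316 = 0.684
((R <-> Q) <-> ~Q) <-> ~(R \/ Q) = 1 − |0.715 − 0.684| = 1 − 0.031 = 0.969
~(Q <-> P) <-> (((R <-> Q) <-> ~Q) <-> ~(R \/ Q)) = 1 − |0.629 − 0.969| = 1 − 0.340 = 0.660

0.660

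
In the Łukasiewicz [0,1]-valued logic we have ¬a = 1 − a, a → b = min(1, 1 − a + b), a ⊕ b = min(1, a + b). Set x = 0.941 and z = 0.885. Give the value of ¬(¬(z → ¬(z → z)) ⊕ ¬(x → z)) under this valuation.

0.059

z → z = min(1, 1 − 0.885 + 0.885) = min(1, 1.000) = 1.000
¬(z → z) = 1 − 1.000 = 0.000
z → ¬(z → z) = min(1, 1 − 0.885 + 0.000) = min(1, 0.115) = 0.115
¬(z → ¬(z → z)) = 1 − 0.115 = 0.885
x → z = min(1, 1 − 0.941 + 0.885) = min(1, 0.944) = 0.944
¬(x → z) = 1 − 0.944 = 0.056
¬(z → ¬(z → z)) ⊕ ¬(x → z) = min(1, 0.885 + 0.056) = min(1, 0.941) = 0.941
¬(¬(z → ¬(z → z)) ⊕ ¬(x → z)) = 1 − 0.941 = 0.059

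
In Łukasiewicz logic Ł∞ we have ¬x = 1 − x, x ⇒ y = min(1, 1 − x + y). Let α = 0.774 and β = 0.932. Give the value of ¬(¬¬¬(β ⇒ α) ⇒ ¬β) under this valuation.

β ⇒ α = min(1, 1 − 0.932 + 0.774) = min(1, 0.842) = 0.842
¬(β ⇒ α) = 1 − 0.842 = 0.158
¬¬(β ⇒ α) = 1 − 0.158 = 0.842
¬¬¬(β ⇒ α) = 1 − 0.842 = 0.158
¬β = 1 − 0.932 = 0.068
¬¬¬(β ⇒ α) ⇒ ¬β = min(1, 1 − 0.158 + 0.068) = min(1, 0.910) = 0.910
¬(¬¬¬(β ⇒ α) ⇒ ¬β) = 1 − 0.910 = 0.090

0.090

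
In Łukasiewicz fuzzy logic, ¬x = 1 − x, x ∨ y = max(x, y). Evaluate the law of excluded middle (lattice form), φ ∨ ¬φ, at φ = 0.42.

¬φ = 1 − 0.42 = 0.58
φ ∨ ¬φ = max(0.42, 0.58) = 0.58
(The value 0.58 < 1 shows this instance is not satisfied; not a Ł∞-tautology — its value is max(a, 1−a).)

0.58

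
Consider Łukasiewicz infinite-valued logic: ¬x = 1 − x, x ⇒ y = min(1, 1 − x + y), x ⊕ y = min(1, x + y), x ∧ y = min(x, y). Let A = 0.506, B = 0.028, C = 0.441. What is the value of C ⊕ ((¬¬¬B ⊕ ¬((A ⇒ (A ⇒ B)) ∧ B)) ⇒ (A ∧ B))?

¬B = 1 − 0.028 = 0.972
¬¬B = 1 − 0.972 = 0.028
¬¬¬B = 1 − 0.028 = 0.972
A ⇒ B = min(1, 1 − 0.506 + 0.028) = min(1, 0.522) = 0.522
A ⇒ (A ⇒ B) = min(1, 1 − 0.506 + 0.522) = min(1, 1.016) = 1.000
(A ⇒ (A ⇒ B)) ∧ B = min(1.000, 0.028) = 0.028
¬((A ⇒ (A ⇒ B)) ∧ B) = 1 − 0.028 = 0.972
¬¬¬B ⊕ ¬((A ⇒ (A ⇒ B)) ∧ B) = min(1, 0.972 + 0.972) = min(1, 1.944) = 1.000
A ∧ B = min(0.506, 0.028) = 0.028
(¬¬¬B ⊕ ¬((A ⇒ (A ⇒ B)) ∧ B)) ⇒ (A ∧ B) = min(1, 1 − 1.000 + 0.028) = min(1, 0.028) = 0.028
C ⊕ ((¬¬¬B ⊕ ¬((A ⇒ (A ⇒ B)) ∧ B)) ⇒ (A ∧ B)) = min(1, 0.441 + 0.028) = min(1, 0.469) = 0.469

0.469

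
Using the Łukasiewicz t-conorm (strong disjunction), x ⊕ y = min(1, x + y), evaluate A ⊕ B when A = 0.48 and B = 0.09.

0.57

A ⊕ B = min(1, 0.48 + 0.09) = min(1, 0.57) = 0.57
For comparison, the Gödel t-conorm max(x, y) would give 0.48.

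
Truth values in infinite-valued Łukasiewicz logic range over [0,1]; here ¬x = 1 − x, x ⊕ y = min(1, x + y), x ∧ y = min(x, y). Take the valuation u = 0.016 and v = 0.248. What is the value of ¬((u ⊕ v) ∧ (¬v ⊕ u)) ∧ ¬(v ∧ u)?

0.736

u ⊕ v = min(1, 0.016 + 0.248) = min(1, 0.264) = 0.264
¬v = 1 − 0.248 = 0.752
¬v ⊕ u = min(1, 0.752 + 0.016) = min(1, 0.768) = 0.768
(u ⊕ v) ∧ (¬v ⊕ u) = min(0.264, 0.768) = 0.264
¬((u ⊕ v) ∧ (¬v ⊕ u)) = 1 − 0.264 = 0.736
v ∧ u = min(0.248, 0.016) = 0.016
¬(v ∧ u) = 1 − 0.016 = 0.984
¬((u ⊕ v) ∧ (¬v ⊕ u)) ∧ ¬(v ∧ u) = min(0.736, 0.984) = 0.736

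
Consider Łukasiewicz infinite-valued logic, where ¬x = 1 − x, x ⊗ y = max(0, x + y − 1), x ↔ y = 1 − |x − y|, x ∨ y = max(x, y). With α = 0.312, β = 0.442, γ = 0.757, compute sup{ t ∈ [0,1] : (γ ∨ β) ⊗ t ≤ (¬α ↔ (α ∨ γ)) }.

1.000

γ ∨ β = max(0.757, 0.442) = 0.757
So the left factor is γ ∨ β = 0.757.
¬α = 1 − 0.312 = 0.688
α ∨ γ = max(0.312, 0.757) = 0.757
¬α ↔ (α ∨ γ) = 1 − |0.688 − 0.757| = 1 − 0.069 = 0.931
So the right-hand bound is ¬α ↔ (α ∨ γ) = 0.931.
The residuum of the Łukasiewicz t-norm gives the supremum: min(1, 1 − 0.757 + 0.931).
1 − 0.757 + 0.931 = 1.174, so t = min(1, 1.174) = 1.000.
Check: 0.757 ⊗ 1.000 = max(0, 0.757) = 0.757 ≤ 0.931.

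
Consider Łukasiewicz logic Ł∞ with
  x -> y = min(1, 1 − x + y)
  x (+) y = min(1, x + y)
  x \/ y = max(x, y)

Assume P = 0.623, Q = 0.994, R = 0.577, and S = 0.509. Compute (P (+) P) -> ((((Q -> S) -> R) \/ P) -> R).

0.577

P (+) P = min(1, 0.623 + 0.623) = min(1, 1.246) = 1.000
Q -> S = min(1, 1 − 0.994 + 0.509) = min(1, 0.515) = 0.515
(Q -> S) -> R = min(1, 1 − 0.515 + 0.577) = min(1, 1.062) = 1.000
((Q -> S) -> R) \/ P = max(1.000, 0.623) = 1.000
(((Q -> S) -> R) \/ P) -> R = min(1, 1 − 1.000 + 0.577) = min(1, 0.577) = 0.577
(P (+) P) -> ((((Q -> S) -> R) \/ P) -> R) = min(1, 1 − 1.000 + 0.577) = min(1, 0.577) = 0.577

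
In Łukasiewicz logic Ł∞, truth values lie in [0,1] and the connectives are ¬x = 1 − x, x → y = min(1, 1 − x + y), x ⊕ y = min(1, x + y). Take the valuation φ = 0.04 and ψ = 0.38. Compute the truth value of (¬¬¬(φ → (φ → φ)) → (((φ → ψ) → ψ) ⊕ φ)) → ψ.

φ → φ = min(1, 1 − 0.04 + 0.04) = min(1, 1.00) = 1.00
φ → (φ → φ) = min(1, 1 − 0.04 + 1.00) = min(1, 1.96) = 1.00
¬(φ → (φ → φ)) = 1 − 1.00 = 0.00
¬¬(φ → (φ → φ)) = 1 − 0.00 = 1.00
¬¬¬(φ → (φ → φ)) = 1 − 1.00 = 0.00
φ → ψ = min(1, 1 − 0.04 + 0.38) = min(1, 1.34) = 1.00
(φ → ψ) → ψ = min(1, 1 − 1.00 + 0.38) = min(1, 0.38) = 0.38
((φ → ψ) → ψ) ⊕ φ = min(1, 0.38 + 0.04) = min(1, 0.42) = 0.42
¬¬¬(φ → (φ → φ)) → (((φ → ψ) → ψ) ⊕ φ) = min(1, 1 − 0.00 + 0.42) = min(1, 1.42) = 1.00
(¬¬¬(φ → (φ → φ)) → (((φ → ψ) → ψ) ⊕ φ)) → ψ = min(1, 1 − 1.00 + 0.38) = min(1, 0.38) = 0.38

0.38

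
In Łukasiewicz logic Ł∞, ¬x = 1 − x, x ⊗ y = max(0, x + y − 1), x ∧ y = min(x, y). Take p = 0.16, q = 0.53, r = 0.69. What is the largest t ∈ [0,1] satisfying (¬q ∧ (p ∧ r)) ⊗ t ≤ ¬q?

1.00

¬q = 1 − 0.53 = 0.47
p ∧ r = min(0.16, 0.69) = 0.16
¬q ∧ (p ∧ r) = min(0.47, 0.16) = 0.16
So the left factor is ¬q ∧ (p ∧ r) = 0.16.
So the right-hand bound is ¬q = 0.47.
The residuum of the Łukasiewicz t-norm gives the supremum: min(1, 1 − 0.16 + 0.47).
1 − 0.16 + 0.47 = 1.31, so t = min(1, 1.31) = 1.00.
Check: 0.16 ⊗ 1.00 = max(0, 0.16) = 0.16 ≤ 0.47.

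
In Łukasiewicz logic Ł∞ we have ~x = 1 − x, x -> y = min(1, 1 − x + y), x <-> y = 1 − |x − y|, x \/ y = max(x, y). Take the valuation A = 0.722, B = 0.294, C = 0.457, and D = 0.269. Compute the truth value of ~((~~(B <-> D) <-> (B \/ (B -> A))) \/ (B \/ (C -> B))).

B <-> D = 1 − |0.294 − 0.269| = 1 − 0.025 = 0.975
~(B <-> D) = 1 − 0.975 = 0.025
~~(B <-> D) = 1 − 0.025 = 0.975
B -> A = min(1, 1 − 0.294 + 0.722) = min(1, 1.428) = 1.000
B \/ (B -> A) = max(0.294, 1.000) = 1.000
~~(B <-> D) <-> (B \/ (B -> A)) = 1 − |0.975 − 1.000| = 1 − 0.025 = 0.975
C -> B = min(1, 1 − 0.457 + 0.294) = min(1, 0.837) = 0.837
B \/ (C -> B) = max(0.294, 0.837) = 0.837
(~~(B <-> D) <-> (B \/ (B -> A))) \/ (B \/ (C -> B)) = max(0.975, 0.837) = 0.975
~((~~(B <-> D) <-> (B \/ (B -> A))) \/ (B \/ (C -> B))) = 1 − 0.975 = 0.025

0.025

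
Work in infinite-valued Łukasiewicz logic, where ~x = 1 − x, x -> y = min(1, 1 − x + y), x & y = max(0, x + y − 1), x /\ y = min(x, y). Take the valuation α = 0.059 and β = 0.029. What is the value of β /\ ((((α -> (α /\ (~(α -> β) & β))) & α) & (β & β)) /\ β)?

α -> β = min(1, 1 − 0.059 + 0.029) = min(1, 0.970) = 0.970
~(α -> β) = 1 − 0.970 = 0.030
~(α -> β) & β = max(0, 0.030 + 0.029 − 1) = max(0, -0.941) = 0.000
α /\ (~(α -> β) & β) = min(0.059, 0.000) = 0.000
α -> (α /\ (~(α -> β) & β)) = min(1, 1 − 0.059 + 0.000) = min(1, 0.941) = 0.941
(α -> (α /\ (~(α -> β) & β))) & α = max(0, 0.941 + 0.059 − 1) = max(0, 0.000) = 0.000
β & β = max(0, 0.029 + 0.029 − 1) = max(0, -0.942) = 0.000
((α -> (α /\ (~(α -> β) & β))) & α) & (β & β) = max(0, 0.000 + 0.000 − 1) = max(0, -1.000) = 0.000
(((α -> (α /\ (~(α -> β) & β))) & α) & (β & β)) /\ β = min(0.000, 0.029) = 0.000
β /\ ((((α -> (α /\ (~(α -> β) & β))) & α) & (β & β)) /\ β) = min(0.029, 0.000) = 0.000

0.000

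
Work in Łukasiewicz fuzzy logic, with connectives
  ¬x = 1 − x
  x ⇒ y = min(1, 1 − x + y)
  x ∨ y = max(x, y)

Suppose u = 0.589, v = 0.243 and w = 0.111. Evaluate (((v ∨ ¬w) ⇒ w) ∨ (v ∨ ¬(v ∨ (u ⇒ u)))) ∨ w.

¬w = 1 − 0.111 = 0.889
v ∨ ¬w = max(0.243, 0.889) = 0.889
(v ∨ ¬w) ⇒ w = min(1, 1 − 0.889 + 0.111) = min(1, 0.222) = 0.222
u ⇒ u = min(1, 1 − 0.589 + 0.589) = min(1, 1.000) = 1.000
v ∨ (u ⇒ u) = max(0.243, 1.000) = 1.000
¬(v ∨ (u ⇒ u)) = 1 − 1.000 = 0.000
v ∨ ¬(v ∨ (u ⇒ u)) = max(0.243, 0.000) = 0.243
((v ∨ ¬w) ⇒ w) ∨ (v ∨ ¬(v ∨ (u ⇒ u))) = max(0.222, 0.243) = 0.243
(((v ∨ ¬w) ⇒ w) ∨ (v ∨ ¬(v ∨ (u ⇒ u)))) ∨ w = max(0.243, 0.111) = 0.243

0.243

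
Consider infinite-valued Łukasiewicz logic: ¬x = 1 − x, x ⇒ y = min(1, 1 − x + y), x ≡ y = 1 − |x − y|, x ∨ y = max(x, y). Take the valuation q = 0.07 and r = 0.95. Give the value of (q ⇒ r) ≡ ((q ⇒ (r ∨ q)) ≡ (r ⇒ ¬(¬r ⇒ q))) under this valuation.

0.05

q ⇒ r = min(1, 1 − 0.07 + 0.95) = min(1, 1.88) = 1.00
r ∨ q = max(0.95, 0.07) = 0.95
q ⇒ (r ∨ q) = min(1, 1 − 0.07 + 0.95) = min(1, 1.88) = 1.00
¬r = 1 − 0.95 = 0.05
¬r ⇒ q = min(1, 1 − 0.05 + 0.07) = min(1, 1.02) = 1.00
¬(¬r ⇒ q) = 1 − 1.00 = 0.00
r ⇒ ¬(¬r ⇒ q) = min(1, 1 − 0.95 + 0.00) = min(1, 0.05) = 0.05
(q ⇒ (r ∨ q)) ≡ (r ⇒ ¬(¬r ⇒ q)) = 1 − |1.00 − 0.05| = 1 − 0.95 = 0.05
(q ⇒ r) ≡ ((q ⇒ (r ∨ q)) ≡ (r ⇒ ¬(¬r ⇒ q))) = 1 − |1.00 − 0.05| = 1 − 0.95 = 0.05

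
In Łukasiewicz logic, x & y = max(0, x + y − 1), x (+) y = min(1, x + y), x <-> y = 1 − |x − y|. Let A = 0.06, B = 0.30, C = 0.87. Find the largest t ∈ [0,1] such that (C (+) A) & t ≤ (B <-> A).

C (+) A = min(1, 0.87 + 0.06) = min(1, 0.93) = 0.93
So the left factor is C (+) A = 0.93.
B <-> A = 1 − |0.30 − 0.06| = 1 − 0.24 = 0.76
So the right-hand bound is B <-> A = 0.76.
The residuum of the Łukasiewicz t-norm gives the supremum: min(1, 1 − 0.93 + 0.76).
1 − 0.93 + 0.76 = 0.83, so t = min(1, 0.83) = 0.83.
Check: 0.93 & 0.83 = max(0, 0.76) = 0.76 ≤ 0.76.

0.83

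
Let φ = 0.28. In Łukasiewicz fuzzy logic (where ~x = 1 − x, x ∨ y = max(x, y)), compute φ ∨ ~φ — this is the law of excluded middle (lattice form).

0.72

~φ = 1 − 0.28 = 0.72
φ ∨ ~φ = max(0.28, 0.72) = 0.72
(The value 0.72 < 1 shows this instance is not satisfied; not a Ł∞-tautology — its value is max(a, 1−a).)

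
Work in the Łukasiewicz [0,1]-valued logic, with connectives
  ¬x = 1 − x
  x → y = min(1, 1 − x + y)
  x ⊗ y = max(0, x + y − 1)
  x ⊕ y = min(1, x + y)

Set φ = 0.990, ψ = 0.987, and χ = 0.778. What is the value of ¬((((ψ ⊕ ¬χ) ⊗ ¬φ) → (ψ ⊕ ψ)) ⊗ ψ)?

0.013

¬χ = 1 − 0.778 = 0.222
ψ ⊕ ¬χ = min(1, 0.987 + 0.222) = min(1, 1.209) = 1.000
¬φ = 1 − 0.990 = 0.010
(ψ ⊕ ¬χ) ⊗ ¬φ = max(0, 1.000 + 0.010 − 1) = max(0, 0.010) = 0.010
ψ ⊕ ψ = min(1, 0.987 + 0.987) = min(1, 1.974) = 1.000
((ψ ⊕ ¬χ) ⊗ ¬φ) → (ψ ⊕ ψ) = min(1, 1 − 0.010 + 1.000) = min(1, 1.990) = 1.000
(((ψ ⊕ ¬χ) ⊗ ¬φ) → (ψ ⊕ ψ)) ⊗ ψ = max(0, 1.000 + 0.987 − 1) = max(0, 0.987) = 0.987
¬((((ψ ⊕ ¬χ) ⊗ ¬φ) → (ψ ⊕ ψ)) ⊗ ψ) = 1 − 0.987 = 0.013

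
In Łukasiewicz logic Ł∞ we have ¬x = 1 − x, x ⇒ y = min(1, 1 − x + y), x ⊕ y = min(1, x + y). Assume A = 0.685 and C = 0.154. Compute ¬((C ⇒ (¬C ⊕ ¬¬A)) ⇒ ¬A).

¬C = 1 − 0.154 = 0.846
¬A = 1 − 0.685 = 0.315
¬¬A = 1 − 0.315 = 0.685
¬C ⊕ ¬¬A = min(1, 0.846 + 0.685) = min(1, 1.531) = 1.000
C ⇒ (¬C ⊕ ¬¬A) = min(1, 1 − 0.154 + 1.000) = min(1, 1.846) = 1.000
(C ⇒ (¬C ⊕ ¬¬A)) ⇒ ¬A = min(1, 1 − 1.000 + 0.315) = min(1, 0.315) = 0.315
¬((C ⇒ (¬C ⊕ ¬¬A)) ⇒ ¬A) = 1 − 0.315 = 0.685

0.685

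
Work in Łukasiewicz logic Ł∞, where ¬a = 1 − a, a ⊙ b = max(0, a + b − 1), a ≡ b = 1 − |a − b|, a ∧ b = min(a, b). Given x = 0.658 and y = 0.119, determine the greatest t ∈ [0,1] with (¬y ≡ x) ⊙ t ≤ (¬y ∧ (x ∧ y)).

0.342

¬y = 1 − 0.119 = 0.881
¬y ≡ x = 1 − |0.881 − 0.658| = 1 − 0.223 = 0.777
So the left factor is ¬y ≡ x = 0.777.
x ∧ y = min(0.658, 0.119) = 0.119
¬y ∧ (x ∧ y) = min(0.881, 0.119) = 0.119
So the right-hand bound is ¬y ∧ (x ∧ y) = 0.119.
The residuum of the Łukasiewicz t-norm gives the supremum: min(1, 1 − 0.777 + 0.119).
1 − 0.777 + 0.119 = 0.342, so t = min(1, 0.342) = 0.342.
Check: 0.777 ⊙ 0.342 = max(0, 0.119) = 0.119 ≤ 0.119.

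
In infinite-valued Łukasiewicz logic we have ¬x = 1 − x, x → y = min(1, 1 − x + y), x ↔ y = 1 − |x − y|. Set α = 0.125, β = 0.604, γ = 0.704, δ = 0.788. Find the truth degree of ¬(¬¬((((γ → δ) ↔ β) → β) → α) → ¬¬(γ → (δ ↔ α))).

γ → δ = min(1, 1 − 0.704 + 0.788) = min(1, 1.084) = 1.000
(γ → δ) ↔ β = 1 − |1.000 − 0.604| = 1 − 0.396 = 0.604
((γ → δ) ↔ β) → β = min(1, 1 − 0.604 + 0.604) = min(1, 1.000) = 1.000
(((γ → δ) ↔ β) → β) → α = min(1, 1 − 1.000 + 0.125) = min(1, 0.125) = 0.125
¬((((γ → δ) ↔ β) → β) → α) = 1 − 0.125 = 0.875
¬¬((((γ → δ) ↔ β) → β) → α) = 1 − 0.875 = 0.125
δ ↔ α = 1 − |0.788 − 0.125| = 1 − 0.663 = 0.337
γ → (δ ↔ α) = min(1, 1 − 0.704 + 0.337) = min(1, 0.633) = 0.633
¬(γ → (δ ↔ α)) = 1 − 0.633 = 0.367
¬¬(γ → (δ ↔ α)) = 1 − 0.367 = 0.633
¬¬((((γ → δ) ↔ β) → β) → α) → ¬¬(γ → (δ ↔ α)) = min(1, 1 − 0.125 + 0.633) = min(1, 1.508) = 1.000
¬(¬¬((((γ → δ) ↔ β) → β) → α) → ¬¬(γ → (δ ↔ α))) = 1 − 1.000 = 0.000

0.000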